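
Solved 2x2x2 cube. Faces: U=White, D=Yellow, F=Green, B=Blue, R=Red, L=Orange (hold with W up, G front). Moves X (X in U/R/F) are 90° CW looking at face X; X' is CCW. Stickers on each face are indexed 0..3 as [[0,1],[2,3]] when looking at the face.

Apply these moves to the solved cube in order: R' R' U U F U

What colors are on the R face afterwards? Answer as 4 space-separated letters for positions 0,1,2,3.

After move 1 (R'): R=RRRR U=WBWB F=GWGW D=YGYG B=YBYB
After move 2 (R'): R=RRRR U=WYWY F=GBGB D=YWYW B=GBGB
After move 3 (U): U=WWYY F=RRGB R=GBRR B=OOGB L=GBOO
After move 4 (U): U=YWYW F=GBGB R=OORR B=GBGB L=RROO
After move 5 (F): F=GGBB U=YWOR R=YOWR D=ROYW L=RYOW
After move 6 (U): U=OYRW F=YOBB R=GBWR B=RYGB L=GGOW
Query: R face = GBWR

Answer: G B W R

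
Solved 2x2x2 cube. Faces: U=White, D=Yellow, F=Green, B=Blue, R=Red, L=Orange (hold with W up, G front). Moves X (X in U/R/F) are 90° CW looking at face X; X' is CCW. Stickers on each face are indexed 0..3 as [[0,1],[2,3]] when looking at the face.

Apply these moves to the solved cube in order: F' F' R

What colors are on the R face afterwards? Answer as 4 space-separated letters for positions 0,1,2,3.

After move 1 (F'): F=GGGG U=WWRR R=YRYR D=OOYY L=OWOW
After move 2 (F'): F=GGGG U=WWYY R=OROR D=WWYY L=OROR
After move 3 (R): R=OORR U=WGYG F=GWGY D=WBYB B=YBWB
Query: R face = OORR

Answer: O O R R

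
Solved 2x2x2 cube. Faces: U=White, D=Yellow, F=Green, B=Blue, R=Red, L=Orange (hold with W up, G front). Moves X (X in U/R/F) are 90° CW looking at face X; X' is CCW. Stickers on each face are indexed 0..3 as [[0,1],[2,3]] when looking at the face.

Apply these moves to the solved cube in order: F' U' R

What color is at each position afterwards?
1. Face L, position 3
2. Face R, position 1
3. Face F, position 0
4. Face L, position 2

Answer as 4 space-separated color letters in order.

Answer: W G O O

Derivation:
After move 1 (F'): F=GGGG U=WWRR R=YRYR D=OOYY L=OWOW
After move 2 (U'): U=WRWR F=OWGG R=GGYR B=YRBB L=BBOW
After move 3 (R): R=YGRG U=WWWG F=OOGY D=OBYY B=RRRB
Query 1: L[3] = W
Query 2: R[1] = G
Query 3: F[0] = O
Query 4: L[2] = O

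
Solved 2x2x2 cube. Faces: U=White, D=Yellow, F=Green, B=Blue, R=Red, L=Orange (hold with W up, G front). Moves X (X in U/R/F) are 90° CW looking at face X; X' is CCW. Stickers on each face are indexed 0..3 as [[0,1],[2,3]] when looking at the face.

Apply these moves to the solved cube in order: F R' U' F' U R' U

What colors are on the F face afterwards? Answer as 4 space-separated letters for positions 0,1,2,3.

Answer: R W O B

Derivation:
After move 1 (F): F=GGGG U=WWOO R=WRWR D=RRYY L=OYOY
After move 2 (R'): R=RRWW U=WBOB F=GWGO D=RGYG B=YBRB
After move 3 (U'): U=BBWO F=OYGO R=GWWW B=RRRB L=YBOY
After move 4 (F'): F=YOOG U=BBGW R=GWRW D=BYYG L=YOOW
After move 5 (U): U=GBWB F=GWOG R=RRRW B=YORB L=YOOW
After move 6 (R'): R=RWRR U=GRWY F=GBOB D=BWYG B=GOYB
After move 7 (U): U=WGYR F=RWOB R=GORR B=YOYB L=GBOW
Query: F face = RWOB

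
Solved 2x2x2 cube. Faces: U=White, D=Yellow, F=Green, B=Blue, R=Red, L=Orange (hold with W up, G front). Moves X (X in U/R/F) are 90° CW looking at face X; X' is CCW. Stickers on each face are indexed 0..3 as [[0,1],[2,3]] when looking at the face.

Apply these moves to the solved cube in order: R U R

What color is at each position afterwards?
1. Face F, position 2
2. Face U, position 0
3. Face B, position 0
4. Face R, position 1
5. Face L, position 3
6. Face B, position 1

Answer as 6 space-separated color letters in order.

Answer: G W G W O O

Derivation:
After move 1 (R): R=RRRR U=WGWG F=GYGY D=YBYB B=WBWB
After move 2 (U): U=WWGG F=RRGY R=WBRR B=OOWB L=GYOO
After move 3 (R): R=RWRB U=WRGY F=RBGB D=YWYO B=GOWB
Query 1: F[2] = G
Query 2: U[0] = W
Query 3: B[0] = G
Query 4: R[1] = W
Query 5: L[3] = O
Query 6: B[1] = O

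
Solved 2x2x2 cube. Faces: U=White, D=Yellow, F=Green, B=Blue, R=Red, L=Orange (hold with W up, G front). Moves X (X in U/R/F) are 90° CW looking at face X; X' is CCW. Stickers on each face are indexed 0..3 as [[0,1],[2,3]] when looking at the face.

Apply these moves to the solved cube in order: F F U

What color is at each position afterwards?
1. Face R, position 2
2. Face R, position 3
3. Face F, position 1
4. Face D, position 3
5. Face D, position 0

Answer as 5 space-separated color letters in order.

Answer: O R R Y W

Derivation:
After move 1 (F): F=GGGG U=WWOO R=WRWR D=RRYY L=OYOY
After move 2 (F): F=GGGG U=WWYY R=OROR D=WWYY L=OROR
After move 3 (U): U=YWYW F=ORGG R=BBOR B=ORBB L=GGOR
Query 1: R[2] = O
Query 2: R[3] = R
Query 3: F[1] = R
Query 4: D[3] = Y
Query 5: D[0] = W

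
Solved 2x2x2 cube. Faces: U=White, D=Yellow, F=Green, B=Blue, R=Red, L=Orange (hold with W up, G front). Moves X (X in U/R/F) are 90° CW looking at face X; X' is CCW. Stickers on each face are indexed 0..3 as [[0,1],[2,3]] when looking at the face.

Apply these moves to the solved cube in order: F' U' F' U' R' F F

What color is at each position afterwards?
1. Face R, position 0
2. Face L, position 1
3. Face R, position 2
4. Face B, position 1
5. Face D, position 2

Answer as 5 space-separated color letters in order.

After move 1 (F'): F=GGGG U=WWRR R=YRYR D=OOYY L=OWOW
After move 2 (U'): U=WRWR F=OWGG R=GGYR B=YRBB L=BBOW
After move 3 (F'): F=WGOG U=WRGY R=OGOR D=BWYY L=BROW
After move 4 (U'): U=RYWG F=BROG R=WGOR B=OGBB L=YROW
After move 5 (R'): R=GRWO U=RBWO F=BYOG D=BRYG B=YGWB
After move 6 (F): F=OBGY U=RBWR R=WROO D=WGYG L=YBOR
After move 7 (F): F=GOYB U=RBRB R=WRRO D=OWYG L=YWOG
Query 1: R[0] = W
Query 2: L[1] = W
Query 3: R[2] = R
Query 4: B[1] = G
Query 5: D[2] = Y

Answer: W W R G Y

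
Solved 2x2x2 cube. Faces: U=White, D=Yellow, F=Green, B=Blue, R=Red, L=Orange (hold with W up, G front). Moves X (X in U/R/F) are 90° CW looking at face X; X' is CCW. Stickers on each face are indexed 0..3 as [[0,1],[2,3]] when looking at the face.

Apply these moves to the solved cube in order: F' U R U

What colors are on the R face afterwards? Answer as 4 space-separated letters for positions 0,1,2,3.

Answer: W W R B

Derivation:
After move 1 (F'): F=GGGG U=WWRR R=YRYR D=OOYY L=OWOW
After move 2 (U): U=RWRW F=YRGG R=BBYR B=OWBB L=GGOW
After move 3 (R): R=YBRB U=RRRG F=YOGY D=OBYO B=WWWB
After move 4 (U): U=RRGR F=YBGY R=WWRB B=GGWB L=YOOW
Query: R face = WWRB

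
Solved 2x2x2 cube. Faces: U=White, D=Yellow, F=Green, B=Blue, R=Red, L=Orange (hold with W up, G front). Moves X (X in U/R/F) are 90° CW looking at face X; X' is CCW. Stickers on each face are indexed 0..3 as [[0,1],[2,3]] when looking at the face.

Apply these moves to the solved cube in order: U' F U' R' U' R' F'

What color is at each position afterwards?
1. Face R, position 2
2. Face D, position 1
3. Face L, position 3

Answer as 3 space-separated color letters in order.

After move 1 (U'): U=WWWW F=OOGG R=GGRR B=RRBB L=BBOO
After move 2 (F): F=GOGO U=WWOB R=WGWR D=RGYY L=BYOY
After move 3 (U'): U=WBWO F=BYGO R=GOWR B=WGBB L=RROY
After move 4 (R'): R=ORGW U=WBWW F=BBGO D=RYYO B=YGGB
After move 5 (U'): U=BWWW F=RRGO R=BBGW B=ORGB L=YGOY
After move 6 (R'): R=BWBG U=BGWO F=RWGW D=RRYO B=ORYB
After move 7 (F'): F=WWRG U=BGBB R=RWRG D=GYYO L=YOOW
Query 1: R[2] = R
Query 2: D[1] = Y
Query 3: L[3] = W

Answer: R Y W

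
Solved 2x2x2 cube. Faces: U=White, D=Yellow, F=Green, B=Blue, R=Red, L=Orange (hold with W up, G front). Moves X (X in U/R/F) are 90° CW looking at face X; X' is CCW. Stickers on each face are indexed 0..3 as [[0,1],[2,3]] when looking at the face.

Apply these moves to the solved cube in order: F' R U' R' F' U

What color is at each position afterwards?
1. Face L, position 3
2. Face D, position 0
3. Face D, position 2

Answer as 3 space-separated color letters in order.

After move 1 (F'): F=GGGG U=WWRR R=YRYR D=OOYY L=OWOW
After move 2 (R): R=YYRR U=WGRG F=GOGY D=OBYB B=RBWB
After move 3 (U'): U=GGWR F=OWGY R=GORR B=YYWB L=RBOW
After move 4 (R'): R=ORGR U=GWWY F=OGGR D=OWYY B=BYBB
After move 5 (F'): F=GROG U=GWOG R=WROR D=BWYY L=RYOW
After move 6 (U): U=OGGW F=WROG R=BYOR B=RYBB L=GROW
Query 1: L[3] = W
Query 2: D[0] = B
Query 3: D[2] = Y

Answer: W B Y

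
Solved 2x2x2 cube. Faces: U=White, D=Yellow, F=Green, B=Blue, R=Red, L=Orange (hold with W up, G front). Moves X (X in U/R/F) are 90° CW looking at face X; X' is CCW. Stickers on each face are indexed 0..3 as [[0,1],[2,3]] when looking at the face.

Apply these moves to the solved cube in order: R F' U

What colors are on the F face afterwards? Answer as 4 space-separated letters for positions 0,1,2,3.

Answer: B R G G

Derivation:
After move 1 (R): R=RRRR U=WGWG F=GYGY D=YBYB B=WBWB
After move 2 (F'): F=YYGG U=WGRR R=BRYR D=OOYB L=OGOW
After move 3 (U): U=RWRG F=BRGG R=WBYR B=OGWB L=YYOW
Query: F face = BRGG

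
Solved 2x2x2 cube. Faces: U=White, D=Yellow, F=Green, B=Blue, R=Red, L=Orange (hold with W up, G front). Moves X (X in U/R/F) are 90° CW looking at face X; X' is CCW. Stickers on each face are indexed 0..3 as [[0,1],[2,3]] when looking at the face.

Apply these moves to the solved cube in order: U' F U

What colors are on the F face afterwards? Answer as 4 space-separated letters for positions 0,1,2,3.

Answer: W G G O

Derivation:
After move 1 (U'): U=WWWW F=OOGG R=GGRR B=RRBB L=BBOO
After move 2 (F): F=GOGO U=WWOB R=WGWR D=RGYY L=BYOY
After move 3 (U): U=OWBW F=WGGO R=RRWR B=BYBB L=GOOY
Query: F face = WGGO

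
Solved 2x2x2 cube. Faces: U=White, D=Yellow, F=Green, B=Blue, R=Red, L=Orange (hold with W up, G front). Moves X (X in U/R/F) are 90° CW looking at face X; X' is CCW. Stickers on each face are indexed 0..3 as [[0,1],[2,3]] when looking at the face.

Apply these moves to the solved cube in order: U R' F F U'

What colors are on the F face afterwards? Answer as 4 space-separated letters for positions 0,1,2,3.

After move 1 (U): U=WWWW F=RRGG R=BBRR B=OOBB L=GGOO
After move 2 (R'): R=BRBR U=WBWO F=RWGW D=YRYG B=YOYB
After move 3 (F): F=GRWW U=WBOG R=WROR D=BBYG L=GYOR
After move 4 (F): F=WGWR U=WBRY R=ORGR D=OWYG L=GBOB
After move 5 (U'): U=BYWR F=GBWR R=WGGR B=ORYB L=YOOB
Query: F face = GBWR

Answer: G B W R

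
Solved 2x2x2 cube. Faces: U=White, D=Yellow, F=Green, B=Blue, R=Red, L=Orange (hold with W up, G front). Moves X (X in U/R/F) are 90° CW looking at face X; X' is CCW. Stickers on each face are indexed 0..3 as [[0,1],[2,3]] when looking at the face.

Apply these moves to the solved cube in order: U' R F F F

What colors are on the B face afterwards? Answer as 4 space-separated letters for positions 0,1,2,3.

Answer: W R W B

Derivation:
After move 1 (U'): U=WWWW F=OOGG R=GGRR B=RRBB L=BBOO
After move 2 (R): R=RGRG U=WOWG F=OYGY D=YBYR B=WRWB
After move 3 (F): F=GOYY U=WOOB R=WGGG D=RRYR L=BYOB
After move 4 (F): F=YGYO U=WOBY R=OGBG D=GWYR L=BROR
After move 5 (F): F=YYOG U=WORR R=BGYG D=BOYR L=BGOW
Query: B face = WRWB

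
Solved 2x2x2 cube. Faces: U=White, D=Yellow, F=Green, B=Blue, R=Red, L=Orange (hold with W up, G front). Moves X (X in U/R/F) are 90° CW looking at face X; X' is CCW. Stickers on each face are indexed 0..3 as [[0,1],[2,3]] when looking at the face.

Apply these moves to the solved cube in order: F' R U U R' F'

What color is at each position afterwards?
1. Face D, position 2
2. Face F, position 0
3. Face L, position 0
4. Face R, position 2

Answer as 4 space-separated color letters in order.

Answer: Y R Y O

Derivation:
After move 1 (F'): F=GGGG U=WWRR R=YRYR D=OOYY L=OWOW
After move 2 (R): R=YYRR U=WGRG F=GOGY D=OBYB B=RBWB
After move 3 (U): U=RWGG F=YYGY R=RBRR B=OWWB L=GOOW
After move 4 (U): U=GRGW F=RBGY R=OWRR B=GOWB L=YYOW
After move 5 (R'): R=WROR U=GWGG F=RRGW D=OBYY B=BOBB
After move 6 (F'): F=RWRG U=GWWO R=BROR D=YWYY L=YGOG
Query 1: D[2] = Y
Query 2: F[0] = R
Query 3: L[0] = Y
Query 4: R[2] = O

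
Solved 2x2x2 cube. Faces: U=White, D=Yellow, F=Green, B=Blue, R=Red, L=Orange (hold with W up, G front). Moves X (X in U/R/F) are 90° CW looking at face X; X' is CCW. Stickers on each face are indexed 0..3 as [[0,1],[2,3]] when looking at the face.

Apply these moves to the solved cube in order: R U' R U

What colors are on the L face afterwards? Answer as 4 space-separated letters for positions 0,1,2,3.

Answer: O B O O

Derivation:
After move 1 (R): R=RRRR U=WGWG F=GYGY D=YBYB B=WBWB
After move 2 (U'): U=GGWW F=OOGY R=GYRR B=RRWB L=WBOO
After move 3 (R): R=RGRY U=GOWY F=OBGB D=YWYR B=WRGB
After move 4 (U): U=WGYO F=RGGB R=WRRY B=WBGB L=OBOO
Query: L face = OBOO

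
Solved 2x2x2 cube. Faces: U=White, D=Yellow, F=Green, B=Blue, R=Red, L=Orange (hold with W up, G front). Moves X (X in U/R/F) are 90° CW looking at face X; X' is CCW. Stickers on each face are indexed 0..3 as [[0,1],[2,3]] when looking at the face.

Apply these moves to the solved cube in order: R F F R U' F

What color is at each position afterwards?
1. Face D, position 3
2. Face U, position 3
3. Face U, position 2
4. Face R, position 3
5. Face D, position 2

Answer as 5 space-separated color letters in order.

Answer: W B R R Y

Derivation:
After move 1 (R): R=RRRR U=WGWG F=GYGY D=YBYB B=WBWB
After move 2 (F): F=GGYY U=WGOO R=WRGR D=RRYB L=OYOB
After move 3 (F): F=YGYG U=WGBY R=OROR D=GWYB L=OROR
After move 4 (R): R=OORR U=WGBG F=YWYB D=GWYW B=YBGB
After move 5 (U'): U=GGWB F=ORYB R=YWRR B=OOGB L=YBOR
After move 6 (F): F=YOBR U=GGRB R=WWBR D=RYYW L=YGOW
Query 1: D[3] = W
Query 2: U[3] = B
Query 3: U[2] = R
Query 4: R[3] = R
Query 5: D[2] = Y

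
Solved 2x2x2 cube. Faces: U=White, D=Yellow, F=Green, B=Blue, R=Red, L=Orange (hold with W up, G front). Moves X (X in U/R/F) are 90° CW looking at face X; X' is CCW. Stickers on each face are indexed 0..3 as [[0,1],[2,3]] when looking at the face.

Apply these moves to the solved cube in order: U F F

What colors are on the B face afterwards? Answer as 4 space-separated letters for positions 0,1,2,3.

After move 1 (U): U=WWWW F=RRGG R=BBRR B=OOBB L=GGOO
After move 2 (F): F=GRGR U=WWOG R=WBWR D=RBYY L=GYOY
After move 3 (F): F=GGRR U=WWYY R=OBGR D=WWYY L=GROB
Query: B face = OOBB

Answer: O O B B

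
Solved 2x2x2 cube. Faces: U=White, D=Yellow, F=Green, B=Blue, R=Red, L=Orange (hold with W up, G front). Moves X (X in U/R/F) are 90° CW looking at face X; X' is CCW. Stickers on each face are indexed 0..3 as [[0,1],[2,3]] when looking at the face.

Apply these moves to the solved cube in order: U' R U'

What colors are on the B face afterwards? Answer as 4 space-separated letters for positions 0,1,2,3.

After move 1 (U'): U=WWWW F=OOGG R=GGRR B=RRBB L=BBOO
After move 2 (R): R=RGRG U=WOWG F=OYGY D=YBYR B=WRWB
After move 3 (U'): U=OGWW F=BBGY R=OYRG B=RGWB L=WROO
Query: B face = RGWB

Answer: R G W B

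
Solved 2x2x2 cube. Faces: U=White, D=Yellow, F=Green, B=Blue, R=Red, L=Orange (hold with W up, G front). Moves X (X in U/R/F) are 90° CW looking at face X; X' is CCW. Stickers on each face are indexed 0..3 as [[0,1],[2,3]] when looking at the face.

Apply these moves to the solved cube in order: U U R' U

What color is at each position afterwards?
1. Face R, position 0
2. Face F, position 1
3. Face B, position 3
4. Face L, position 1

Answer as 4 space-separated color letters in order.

After move 1 (U): U=WWWW F=RRGG R=BBRR B=OOBB L=GGOO
After move 2 (U): U=WWWW F=BBGG R=OORR B=GGBB L=RROO
After move 3 (R'): R=OROR U=WBWG F=BWGW D=YBYG B=YGYB
After move 4 (U): U=WWGB F=ORGW R=YGOR B=RRYB L=BWOO
Query 1: R[0] = Y
Query 2: F[1] = R
Query 3: B[3] = B
Query 4: L[1] = W

Answer: Y R B W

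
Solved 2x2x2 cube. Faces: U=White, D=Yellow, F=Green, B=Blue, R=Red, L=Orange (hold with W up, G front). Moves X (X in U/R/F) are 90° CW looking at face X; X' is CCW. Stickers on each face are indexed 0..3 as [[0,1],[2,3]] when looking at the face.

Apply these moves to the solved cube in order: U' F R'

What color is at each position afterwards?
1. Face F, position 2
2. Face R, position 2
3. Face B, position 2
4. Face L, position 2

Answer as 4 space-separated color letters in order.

After move 1 (U'): U=WWWW F=OOGG R=GGRR B=RRBB L=BBOO
After move 2 (F): F=GOGO U=WWOB R=WGWR D=RGYY L=BYOY
After move 3 (R'): R=GRWW U=WBOR F=GWGB D=ROYO B=YRGB
Query 1: F[2] = G
Query 2: R[2] = W
Query 3: B[2] = G
Query 4: L[2] = O

Answer: G W G O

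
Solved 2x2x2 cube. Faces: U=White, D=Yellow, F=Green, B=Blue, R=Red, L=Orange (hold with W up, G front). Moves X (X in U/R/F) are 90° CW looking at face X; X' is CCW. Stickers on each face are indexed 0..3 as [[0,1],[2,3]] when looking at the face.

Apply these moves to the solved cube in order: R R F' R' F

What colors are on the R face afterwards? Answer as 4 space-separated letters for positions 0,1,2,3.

After move 1 (R): R=RRRR U=WGWG F=GYGY D=YBYB B=WBWB
After move 2 (R): R=RRRR U=WYWY F=GBGB D=YWYW B=GBGB
After move 3 (F'): F=BBGG U=WYRR R=WRYR D=OOYW L=OYOW
After move 4 (R'): R=RRWY U=WGRG F=BYGR D=OBYG B=WBOB
After move 5 (F): F=GBRY U=WGWY R=RRGY D=WRYG L=OOOB
Query: R face = RRGY

Answer: R R G Y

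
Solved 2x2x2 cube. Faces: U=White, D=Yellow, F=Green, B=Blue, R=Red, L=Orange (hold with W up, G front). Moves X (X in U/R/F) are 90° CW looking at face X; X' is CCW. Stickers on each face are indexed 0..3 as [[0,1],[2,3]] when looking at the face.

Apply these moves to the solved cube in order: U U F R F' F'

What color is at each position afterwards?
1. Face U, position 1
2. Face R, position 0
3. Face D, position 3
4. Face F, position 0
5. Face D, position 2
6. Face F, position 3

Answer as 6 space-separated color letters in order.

Answer: B Y G Y Y G

Derivation:
After move 1 (U): U=WWWW F=RRGG R=BBRR B=OOBB L=GGOO
After move 2 (U): U=WWWW F=BBGG R=OORR B=GGBB L=RROO
After move 3 (F): F=GBGB U=WWOR R=WOWR D=ROYY L=RYOY
After move 4 (R): R=WWRO U=WBOB F=GOGY D=RBYG B=RGWB
After move 5 (F'): F=OYGG U=WBWR R=BWRO D=YYYG L=RBOO
After move 6 (F'): F=YGOG U=WBBR R=YWYO D=BOYG L=RROW
Query 1: U[1] = B
Query 2: R[0] = Y
Query 3: D[3] = G
Query 4: F[0] = Y
Query 5: D[2] = Y
Query 6: F[3] = G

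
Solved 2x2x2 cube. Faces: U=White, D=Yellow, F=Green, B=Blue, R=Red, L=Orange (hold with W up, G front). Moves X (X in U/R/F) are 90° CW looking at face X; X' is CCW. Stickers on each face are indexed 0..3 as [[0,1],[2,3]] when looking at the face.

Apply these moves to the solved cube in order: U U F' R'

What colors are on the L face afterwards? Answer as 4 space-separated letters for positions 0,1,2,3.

Answer: R W O W

Derivation:
After move 1 (U): U=WWWW F=RRGG R=BBRR B=OOBB L=GGOO
After move 2 (U): U=WWWW F=BBGG R=OORR B=GGBB L=RROO
After move 3 (F'): F=BGBG U=WWOR R=YOYR D=ROYY L=RWOW
After move 4 (R'): R=ORYY U=WBOG F=BWBR D=RGYG B=YGOB
Query: L face = RWOW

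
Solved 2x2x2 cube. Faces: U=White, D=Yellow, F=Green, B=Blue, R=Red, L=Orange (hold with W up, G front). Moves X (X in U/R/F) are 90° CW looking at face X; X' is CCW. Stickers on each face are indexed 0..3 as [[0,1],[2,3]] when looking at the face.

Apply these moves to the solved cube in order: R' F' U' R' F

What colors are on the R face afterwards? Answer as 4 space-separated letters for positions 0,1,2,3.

Answer: W R G Y

Derivation:
After move 1 (R'): R=RRRR U=WBWB F=GWGW D=YGYG B=YBYB
After move 2 (F'): F=WWGG U=WBRR R=GRYR D=OOYG L=OBOW
After move 3 (U'): U=BRWR F=OBGG R=WWYR B=GRYB L=YBOW
After move 4 (R'): R=WRWY U=BYWG F=ORGR D=OBYG B=GROB
After move 5 (F): F=GORR U=BYWB R=WRGY D=WWYG L=YOOB
Query: R face = WRGY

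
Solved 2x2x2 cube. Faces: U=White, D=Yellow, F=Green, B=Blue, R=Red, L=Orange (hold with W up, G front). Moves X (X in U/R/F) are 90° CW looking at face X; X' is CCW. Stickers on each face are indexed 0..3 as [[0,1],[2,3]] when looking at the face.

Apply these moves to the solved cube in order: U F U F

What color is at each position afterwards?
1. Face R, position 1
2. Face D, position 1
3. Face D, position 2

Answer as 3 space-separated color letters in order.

After move 1 (U): U=WWWW F=RRGG R=BBRR B=OOBB L=GGOO
After move 2 (F): F=GRGR U=WWOG R=WBWR D=RBYY L=GYOY
After move 3 (U): U=OWGW F=WBGR R=OOWR B=GYBB L=GROY
After move 4 (F): F=GWRB U=OWYR R=GOWR D=WOYY L=GROB
Query 1: R[1] = O
Query 2: D[1] = O
Query 3: D[2] = Y

Answer: O O Y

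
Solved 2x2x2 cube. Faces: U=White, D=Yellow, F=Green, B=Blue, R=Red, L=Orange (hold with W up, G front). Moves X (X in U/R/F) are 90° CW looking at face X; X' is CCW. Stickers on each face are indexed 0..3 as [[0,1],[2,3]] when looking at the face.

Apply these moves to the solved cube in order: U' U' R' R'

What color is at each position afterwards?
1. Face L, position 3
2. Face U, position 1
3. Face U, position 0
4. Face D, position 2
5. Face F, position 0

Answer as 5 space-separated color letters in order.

After move 1 (U'): U=WWWW F=OOGG R=GGRR B=RRBB L=BBOO
After move 2 (U'): U=WWWW F=BBGG R=OORR B=GGBB L=RROO
After move 3 (R'): R=OROR U=WBWG F=BWGW D=YBYG B=YGYB
After move 4 (R'): R=RROO U=WYWY F=BBGG D=YWYW B=GGBB
Query 1: L[3] = O
Query 2: U[1] = Y
Query 3: U[0] = W
Query 4: D[2] = Y
Query 5: F[0] = B

Answer: O Y W Y B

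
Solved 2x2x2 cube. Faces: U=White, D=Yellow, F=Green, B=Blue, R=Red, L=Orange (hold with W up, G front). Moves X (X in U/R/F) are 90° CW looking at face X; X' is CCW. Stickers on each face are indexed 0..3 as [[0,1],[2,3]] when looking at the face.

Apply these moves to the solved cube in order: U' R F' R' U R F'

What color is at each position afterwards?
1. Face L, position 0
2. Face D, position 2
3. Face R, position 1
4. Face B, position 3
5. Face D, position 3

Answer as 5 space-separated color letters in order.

After move 1 (U'): U=WWWW F=OOGG R=GGRR B=RRBB L=BBOO
After move 2 (R): R=RGRG U=WOWG F=OYGY D=YBYR B=WRWB
After move 3 (F'): F=YYOG U=WORR R=BGYG D=BOYR L=BGOW
After move 4 (R'): R=GGBY U=WWRW F=YOOR D=BYYG B=RROB
After move 5 (U): U=RWWW F=GGOR R=RRBY B=BGOB L=YOOW
After move 6 (R): R=BRYR U=RGWR F=GYOG D=BOYB B=WGWB
After move 7 (F'): F=YGGO U=RGBY R=ORBR D=OWYB L=YROW
Query 1: L[0] = Y
Query 2: D[2] = Y
Query 3: R[1] = R
Query 4: B[3] = B
Query 5: D[3] = B

Answer: Y Y R B B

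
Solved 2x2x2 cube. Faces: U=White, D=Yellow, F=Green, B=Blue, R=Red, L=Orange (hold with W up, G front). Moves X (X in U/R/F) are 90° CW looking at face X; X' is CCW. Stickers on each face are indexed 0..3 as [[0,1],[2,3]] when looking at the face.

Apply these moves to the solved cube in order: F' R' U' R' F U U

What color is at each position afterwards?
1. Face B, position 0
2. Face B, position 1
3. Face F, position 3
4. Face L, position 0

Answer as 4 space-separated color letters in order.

After move 1 (F'): F=GGGG U=WWRR R=YRYR D=OOYY L=OWOW
After move 2 (R'): R=RRYY U=WBRB F=GWGR D=OGYG B=YBOB
After move 3 (U'): U=BBWR F=OWGR R=GWYY B=RROB L=YBOW
After move 4 (R'): R=WYGY U=BOWR F=OBGR D=OWYR B=GRGB
After move 5 (F): F=GORB U=BOWB R=WYRY D=GWYR L=YOOW
After move 6 (U): U=WBBO F=WYRB R=GRRY B=YOGB L=GOOW
After move 7 (U): U=BWOB F=GRRB R=YORY B=GOGB L=WYOW
Query 1: B[0] = G
Query 2: B[1] = O
Query 3: F[3] = B
Query 4: L[0] = W

Answer: G O B W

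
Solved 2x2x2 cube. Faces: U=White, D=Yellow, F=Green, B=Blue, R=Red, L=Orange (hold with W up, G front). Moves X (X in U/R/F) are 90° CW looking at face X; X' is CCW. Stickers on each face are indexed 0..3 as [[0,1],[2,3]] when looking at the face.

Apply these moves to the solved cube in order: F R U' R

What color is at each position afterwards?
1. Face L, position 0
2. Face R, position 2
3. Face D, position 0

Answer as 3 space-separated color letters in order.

After move 1 (F): F=GGGG U=WWOO R=WRWR D=RRYY L=OYOY
After move 2 (R): R=WWRR U=WGOG F=GRGY D=RBYB B=OBWB
After move 3 (U'): U=GGWO F=OYGY R=GRRR B=WWWB L=OBOY
After move 4 (R): R=RGRR U=GYWY F=OBGB D=RWYW B=OWGB
Query 1: L[0] = O
Query 2: R[2] = R
Query 3: D[0] = R

Answer: O R R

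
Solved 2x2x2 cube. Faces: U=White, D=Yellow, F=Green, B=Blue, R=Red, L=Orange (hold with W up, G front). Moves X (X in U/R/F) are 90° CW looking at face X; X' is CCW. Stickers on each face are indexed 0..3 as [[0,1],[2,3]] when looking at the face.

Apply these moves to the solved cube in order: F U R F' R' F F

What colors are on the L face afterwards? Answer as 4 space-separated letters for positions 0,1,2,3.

After move 1 (F): F=GGGG U=WWOO R=WRWR D=RRYY L=OYOY
After move 2 (U): U=OWOW F=WRGG R=BBWR B=OYBB L=GGOY
After move 3 (R): R=WBRB U=OROG F=WRGY D=RBYO B=WYWB
After move 4 (F'): F=RYWG U=ORWR R=BBRB D=GYYO L=GGOO
After move 5 (R'): R=BBBR U=OWWW F=RRWR D=GYYG B=OYYB
After move 6 (F): F=WRRR U=OWOG R=WBWR D=BBYG L=GGOY
After move 7 (F): F=RWRR U=OWYG R=OBGR D=WWYG L=GBOB
Query: L face = GBOB

Answer: G B O B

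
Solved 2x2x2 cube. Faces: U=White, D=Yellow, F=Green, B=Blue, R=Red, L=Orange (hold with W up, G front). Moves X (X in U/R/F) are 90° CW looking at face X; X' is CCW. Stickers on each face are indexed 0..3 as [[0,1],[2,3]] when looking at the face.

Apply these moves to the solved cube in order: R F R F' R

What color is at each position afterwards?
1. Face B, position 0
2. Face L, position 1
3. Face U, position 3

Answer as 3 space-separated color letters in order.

Answer: R Y Y

Derivation:
After move 1 (R): R=RRRR U=WGWG F=GYGY D=YBYB B=WBWB
After move 2 (F): F=GGYY U=WGOO R=WRGR D=RRYB L=OYOB
After move 3 (R): R=GWRR U=WGOY F=GRYB D=RWYW B=OBGB
After move 4 (F'): F=RBGY U=WGGR R=WWRR D=YBYW L=OYOO
After move 5 (R): R=RWRW U=WBGY F=RBGW D=YGYO B=RBGB
Query 1: B[0] = R
Query 2: L[1] = Y
Query 3: U[3] = Y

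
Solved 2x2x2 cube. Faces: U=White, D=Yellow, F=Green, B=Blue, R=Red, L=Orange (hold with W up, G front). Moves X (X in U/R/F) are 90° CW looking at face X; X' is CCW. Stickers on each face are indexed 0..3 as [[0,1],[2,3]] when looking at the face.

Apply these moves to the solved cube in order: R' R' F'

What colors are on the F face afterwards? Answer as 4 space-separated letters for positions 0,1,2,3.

After move 1 (R'): R=RRRR U=WBWB F=GWGW D=YGYG B=YBYB
After move 2 (R'): R=RRRR U=WYWY F=GBGB D=YWYW B=GBGB
After move 3 (F'): F=BBGG U=WYRR R=WRYR D=OOYW L=OYOW
Query: F face = BBGG

Answer: B B G G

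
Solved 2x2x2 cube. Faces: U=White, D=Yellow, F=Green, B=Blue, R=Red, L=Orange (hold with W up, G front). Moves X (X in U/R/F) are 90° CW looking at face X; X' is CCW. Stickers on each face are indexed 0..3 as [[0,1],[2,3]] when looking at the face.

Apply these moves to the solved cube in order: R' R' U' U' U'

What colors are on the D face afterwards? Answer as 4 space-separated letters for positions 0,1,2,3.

After move 1 (R'): R=RRRR U=WBWB F=GWGW D=YGYG B=YBYB
After move 2 (R'): R=RRRR U=WYWY F=GBGB D=YWYW B=GBGB
After move 3 (U'): U=YYWW F=OOGB R=GBRR B=RRGB L=GBOO
After move 4 (U'): U=YWYW F=GBGB R=OORR B=GBGB L=RROO
After move 5 (U'): U=WWYY F=RRGB R=GBRR B=OOGB L=GBOO
Query: D face = YWYW

Answer: Y W Y W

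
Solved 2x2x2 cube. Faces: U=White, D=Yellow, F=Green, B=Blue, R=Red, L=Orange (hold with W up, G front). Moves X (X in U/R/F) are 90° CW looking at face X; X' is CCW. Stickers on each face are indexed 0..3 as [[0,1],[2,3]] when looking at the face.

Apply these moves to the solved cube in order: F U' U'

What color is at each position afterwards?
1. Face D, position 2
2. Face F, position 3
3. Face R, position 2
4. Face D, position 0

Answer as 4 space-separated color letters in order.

After move 1 (F): F=GGGG U=WWOO R=WRWR D=RRYY L=OYOY
After move 2 (U'): U=WOWO F=OYGG R=GGWR B=WRBB L=BBOY
After move 3 (U'): U=OOWW F=BBGG R=OYWR B=GGBB L=WROY
Query 1: D[2] = Y
Query 2: F[3] = G
Query 3: R[2] = W
Query 4: D[0] = R

Answer: Y G W R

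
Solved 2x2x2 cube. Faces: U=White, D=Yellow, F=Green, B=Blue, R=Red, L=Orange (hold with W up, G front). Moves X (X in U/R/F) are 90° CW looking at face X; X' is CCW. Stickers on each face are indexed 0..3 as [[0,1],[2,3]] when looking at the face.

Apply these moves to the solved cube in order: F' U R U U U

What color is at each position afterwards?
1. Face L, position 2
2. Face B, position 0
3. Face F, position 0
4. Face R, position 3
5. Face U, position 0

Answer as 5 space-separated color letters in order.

After move 1 (F'): F=GGGG U=WWRR R=YRYR D=OOYY L=OWOW
After move 2 (U): U=RWRW F=YRGG R=BBYR B=OWBB L=GGOW
After move 3 (R): R=YBRB U=RRRG F=YOGY D=OBYO B=WWWB
After move 4 (U): U=RRGR F=YBGY R=WWRB B=GGWB L=YOOW
After move 5 (U): U=GRRR F=WWGY R=GGRB B=YOWB L=YBOW
After move 6 (U): U=RGRR F=GGGY R=YORB B=YBWB L=WWOW
Query 1: L[2] = O
Query 2: B[0] = Y
Query 3: F[0] = G
Query 4: R[3] = B
Query 5: U[0] = R

Answer: O Y G B R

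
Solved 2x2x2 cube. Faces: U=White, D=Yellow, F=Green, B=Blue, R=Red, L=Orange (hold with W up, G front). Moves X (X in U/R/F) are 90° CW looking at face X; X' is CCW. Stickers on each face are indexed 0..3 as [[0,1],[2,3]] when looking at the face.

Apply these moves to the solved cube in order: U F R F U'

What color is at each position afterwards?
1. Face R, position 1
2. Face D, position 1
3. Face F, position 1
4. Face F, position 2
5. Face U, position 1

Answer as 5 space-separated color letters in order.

After move 1 (U): U=WWWW F=RRGG R=BBRR B=OOBB L=GGOO
After move 2 (F): F=GRGR U=WWOG R=WBWR D=RBYY L=GYOY
After move 3 (R): R=WWRB U=WROR F=GBGY D=RBYO B=GOWB
After move 4 (F): F=GGYB U=WRYY R=OWRB D=RWYO L=GROB
After move 5 (U'): U=RYWY F=GRYB R=GGRB B=OWWB L=GOOB
Query 1: R[1] = G
Query 2: D[1] = W
Query 3: F[1] = R
Query 4: F[2] = Y
Query 5: U[1] = Y

Answer: G W R Y Y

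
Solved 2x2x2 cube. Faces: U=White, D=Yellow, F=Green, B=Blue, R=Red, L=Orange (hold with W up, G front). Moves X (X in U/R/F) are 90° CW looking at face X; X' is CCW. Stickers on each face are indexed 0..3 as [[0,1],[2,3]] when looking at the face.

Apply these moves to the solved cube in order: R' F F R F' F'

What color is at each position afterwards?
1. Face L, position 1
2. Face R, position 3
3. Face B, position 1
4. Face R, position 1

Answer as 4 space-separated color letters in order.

Answer: R R B O

Derivation:
After move 1 (R'): R=RRRR U=WBWB F=GWGW D=YGYG B=YBYB
After move 2 (F): F=GGWW U=WBOO R=WRBR D=RRYG L=OYOG
After move 3 (F): F=WGWG U=WBGY R=OROR D=BWYG L=OROR
After move 4 (R): R=OORR U=WGGG F=WWWG D=BYYY B=YBBB
After move 5 (F'): F=WGWW U=WGOR R=YOBR D=RRYY L=OGOG
After move 6 (F'): F=GWWW U=WGYB R=RORR D=GGYY L=OROO
Query 1: L[1] = R
Query 2: R[3] = R
Query 3: B[1] = B
Query 4: R[1] = O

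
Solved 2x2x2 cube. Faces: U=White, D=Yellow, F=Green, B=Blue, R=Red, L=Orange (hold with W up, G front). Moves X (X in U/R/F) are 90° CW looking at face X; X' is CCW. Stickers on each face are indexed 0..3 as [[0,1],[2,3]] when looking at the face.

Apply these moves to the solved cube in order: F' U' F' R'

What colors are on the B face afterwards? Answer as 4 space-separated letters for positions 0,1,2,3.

After move 1 (F'): F=GGGG U=WWRR R=YRYR D=OOYY L=OWOW
After move 2 (U'): U=WRWR F=OWGG R=GGYR B=YRBB L=BBOW
After move 3 (F'): F=WGOG U=WRGY R=OGOR D=BWYY L=BROW
After move 4 (R'): R=GROO U=WBGY F=WROY D=BGYG B=YRWB
Query: B face = YRWB

Answer: Y R W B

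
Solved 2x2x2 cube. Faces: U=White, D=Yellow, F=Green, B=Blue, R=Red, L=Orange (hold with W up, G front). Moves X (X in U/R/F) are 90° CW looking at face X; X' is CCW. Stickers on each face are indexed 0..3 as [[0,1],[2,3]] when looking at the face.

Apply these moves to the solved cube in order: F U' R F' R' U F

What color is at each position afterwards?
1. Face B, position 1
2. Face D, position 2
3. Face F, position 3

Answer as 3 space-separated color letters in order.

Answer: G Y G

Derivation:
After move 1 (F): F=GGGG U=WWOO R=WRWR D=RRYY L=OYOY
After move 2 (U'): U=WOWO F=OYGG R=GGWR B=WRBB L=BBOY
After move 3 (R): R=WGRG U=WYWG F=ORGY D=RBYW B=OROB
After move 4 (F'): F=RYOG U=WYWR R=BGRG D=BYYW L=BGOW
After move 5 (R'): R=GGBR U=WOWO F=RYOR D=BYYG B=WRYB
After move 6 (U): U=WWOO F=GGOR R=WRBR B=BGYB L=RYOW
After move 7 (F): F=OGRG U=WWWY R=OROR D=BWYG L=RBOY
Query 1: B[1] = G
Query 2: D[2] = Y
Query 3: F[3] = G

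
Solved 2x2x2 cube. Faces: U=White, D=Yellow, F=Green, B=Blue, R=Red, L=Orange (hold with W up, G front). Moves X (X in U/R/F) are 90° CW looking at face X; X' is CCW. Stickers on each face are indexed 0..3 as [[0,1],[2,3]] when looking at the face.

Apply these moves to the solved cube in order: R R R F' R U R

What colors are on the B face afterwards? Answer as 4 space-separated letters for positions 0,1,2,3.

After move 1 (R): R=RRRR U=WGWG F=GYGY D=YBYB B=WBWB
After move 2 (R): R=RRRR U=WYWY F=GBGB D=YWYW B=GBGB
After move 3 (R): R=RRRR U=WBWB F=GWGW D=YGYG B=YBYB
After move 4 (F'): F=WWGG U=WBRR R=GRYR D=OOYG L=OBOW
After move 5 (R): R=YGRR U=WWRG F=WOGG D=OYYY B=RBBB
After move 6 (U): U=RWGW F=YGGG R=RBRR B=OBBB L=WOOW
After move 7 (R): R=RRRB U=RGGG F=YYGY D=OBYO B=WBWB
Query: B face = WBWB

Answer: W B W B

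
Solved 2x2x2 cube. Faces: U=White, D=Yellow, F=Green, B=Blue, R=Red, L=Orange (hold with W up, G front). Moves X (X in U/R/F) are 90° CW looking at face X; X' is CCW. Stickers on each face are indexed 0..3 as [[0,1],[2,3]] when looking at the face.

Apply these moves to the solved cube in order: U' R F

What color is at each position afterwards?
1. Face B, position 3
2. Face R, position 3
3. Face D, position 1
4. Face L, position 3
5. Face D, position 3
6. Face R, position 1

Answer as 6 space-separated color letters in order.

Answer: B G R B R G

Derivation:
After move 1 (U'): U=WWWW F=OOGG R=GGRR B=RRBB L=BBOO
After move 2 (R): R=RGRG U=WOWG F=OYGY D=YBYR B=WRWB
After move 3 (F): F=GOYY U=WOOB R=WGGG D=RRYR L=BYOB
Query 1: B[3] = B
Query 2: R[3] = G
Query 3: D[1] = R
Query 4: L[3] = B
Query 5: D[3] = R
Query 6: R[1] = G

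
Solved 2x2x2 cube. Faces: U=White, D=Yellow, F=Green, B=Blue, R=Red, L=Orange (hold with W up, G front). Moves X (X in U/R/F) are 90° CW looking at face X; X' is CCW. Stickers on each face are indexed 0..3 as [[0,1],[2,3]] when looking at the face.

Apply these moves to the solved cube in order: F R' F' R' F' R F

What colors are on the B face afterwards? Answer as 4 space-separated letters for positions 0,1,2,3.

Answer: G B R B

Derivation:
After move 1 (F): F=GGGG U=WWOO R=WRWR D=RRYY L=OYOY
After move 2 (R'): R=RRWW U=WBOB F=GWGO D=RGYG B=YBRB
After move 3 (F'): F=WOGG U=WBRW R=GRRW D=YYYG L=OBOO
After move 4 (R'): R=RWGR U=WRRY F=WBGW D=YOYG B=GBYB
After move 5 (F'): F=BWWG U=WRRG R=OWYR D=BOYG L=OYOR
After move 6 (R): R=YORW U=WWRG F=BOWG D=BYYG B=GBRB
After move 7 (F): F=WBGO U=WWRY R=ROGW D=RYYG L=OBOY
Query: B face = GBRB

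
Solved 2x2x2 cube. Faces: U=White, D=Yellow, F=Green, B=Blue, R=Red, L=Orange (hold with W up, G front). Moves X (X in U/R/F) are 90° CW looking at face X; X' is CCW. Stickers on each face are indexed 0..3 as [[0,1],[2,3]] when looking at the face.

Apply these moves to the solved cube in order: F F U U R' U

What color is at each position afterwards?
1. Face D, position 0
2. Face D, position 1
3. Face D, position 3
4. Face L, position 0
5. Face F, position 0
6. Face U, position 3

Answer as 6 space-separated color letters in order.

After move 1 (F): F=GGGG U=WWOO R=WRWR D=RRYY L=OYOY
After move 2 (F): F=GGGG U=WWYY R=OROR D=WWYY L=OROR
After move 3 (U): U=YWYW F=ORGG R=BBOR B=ORBB L=GGOR
After move 4 (U): U=YYWW F=BBGG R=OROR B=GGBB L=OROR
After move 5 (R'): R=RROO U=YBWG F=BYGW D=WBYG B=YGWB
After move 6 (U): U=WYGB F=RRGW R=YGOO B=ORWB L=BYOR
Query 1: D[0] = W
Query 2: D[1] = B
Query 3: D[3] = G
Query 4: L[0] = B
Query 5: F[0] = R
Query 6: U[3] = B

Answer: W B G B R B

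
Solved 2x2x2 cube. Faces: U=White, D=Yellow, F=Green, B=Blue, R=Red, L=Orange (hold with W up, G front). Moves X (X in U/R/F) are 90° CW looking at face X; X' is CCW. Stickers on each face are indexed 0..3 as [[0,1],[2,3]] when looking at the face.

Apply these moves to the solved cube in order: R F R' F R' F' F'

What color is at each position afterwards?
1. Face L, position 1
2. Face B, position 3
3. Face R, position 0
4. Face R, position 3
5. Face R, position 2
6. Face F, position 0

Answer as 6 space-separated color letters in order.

Answer: O B G W R Y

Derivation:
After move 1 (R): R=RRRR U=WGWG F=GYGY D=YBYB B=WBWB
After move 2 (F): F=GGYY U=WGOO R=WRGR D=RRYB L=OYOB
After move 3 (R'): R=RRWG U=WWOW F=GGYO D=RGYY B=BBRB
After move 4 (F): F=YGOG U=WWBY R=ORWG D=WRYY L=OROG
After move 5 (R'): R=RGOW U=WRBB F=YWOY D=WGYG B=YBRB
After move 6 (F'): F=WYYO U=WRRO R=GGWW D=RGYG L=OBOB
After move 7 (F'): F=YOWY U=WRGW R=GGRW D=BBYG L=OOOR
Query 1: L[1] = O
Query 2: B[3] = B
Query 3: R[0] = G
Query 4: R[3] = W
Query 5: R[2] = R
Query 6: F[0] = Y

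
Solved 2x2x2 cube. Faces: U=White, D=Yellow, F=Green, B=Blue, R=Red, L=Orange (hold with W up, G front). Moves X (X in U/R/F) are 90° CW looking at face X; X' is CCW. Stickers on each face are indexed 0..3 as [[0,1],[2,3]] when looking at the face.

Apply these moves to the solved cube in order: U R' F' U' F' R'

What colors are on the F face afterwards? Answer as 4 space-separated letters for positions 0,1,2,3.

After move 1 (U): U=WWWW F=RRGG R=BBRR B=OOBB L=GGOO
After move 2 (R'): R=BRBR U=WBWO F=RWGW D=YRYG B=YOYB
After move 3 (F'): F=WWRG U=WBBB R=RRYR D=GOYG L=GOOW
After move 4 (U'): U=BBWB F=GORG R=WWYR B=RRYB L=YOOW
After move 5 (F'): F=OGGR U=BBWY R=OWGR D=OWYG L=YBOW
After move 6 (R'): R=WROG U=BYWR F=OBGY D=OGYR B=GRWB
Query: F face = OBGY

Answer: O B G Y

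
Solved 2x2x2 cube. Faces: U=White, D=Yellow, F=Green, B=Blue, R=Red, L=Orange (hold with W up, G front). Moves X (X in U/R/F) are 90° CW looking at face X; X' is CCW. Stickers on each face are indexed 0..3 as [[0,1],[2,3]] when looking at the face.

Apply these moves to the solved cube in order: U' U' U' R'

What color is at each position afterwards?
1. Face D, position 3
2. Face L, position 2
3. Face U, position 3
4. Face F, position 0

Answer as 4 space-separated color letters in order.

Answer: G O O R

Derivation:
After move 1 (U'): U=WWWW F=OOGG R=GGRR B=RRBB L=BBOO
After move 2 (U'): U=WWWW F=BBGG R=OORR B=GGBB L=RROO
After move 3 (U'): U=WWWW F=RRGG R=BBRR B=OOBB L=GGOO
After move 4 (R'): R=BRBR U=WBWO F=RWGW D=YRYG B=YOYB
Query 1: D[3] = G
Query 2: L[2] = O
Query 3: U[3] = O
Query 4: F[0] = R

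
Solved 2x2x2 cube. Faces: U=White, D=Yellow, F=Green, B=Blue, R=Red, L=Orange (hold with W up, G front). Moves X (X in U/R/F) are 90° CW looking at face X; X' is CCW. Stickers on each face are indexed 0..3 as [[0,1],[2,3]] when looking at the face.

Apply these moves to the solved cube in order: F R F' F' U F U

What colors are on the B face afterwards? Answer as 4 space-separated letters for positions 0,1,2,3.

Answer: Y G W B

Derivation:
After move 1 (F): F=GGGG U=WWOO R=WRWR D=RRYY L=OYOY
After move 2 (R): R=WWRR U=WGOG F=GRGY D=RBYB B=OBWB
After move 3 (F'): F=RYGG U=WGWR R=BWRR D=YYYB L=OGOO
After move 4 (F'): F=YGRG U=WGBR R=YWYR D=GOYB L=OROW
After move 5 (U): U=BWRG F=YWRG R=OBYR B=ORWB L=YGOW
After move 6 (F): F=RYGW U=BWWG R=RBGR D=YOYB L=YGOO
After move 7 (U): U=WBGW F=RBGW R=ORGR B=YGWB L=RYOO
Query: B face = YGWB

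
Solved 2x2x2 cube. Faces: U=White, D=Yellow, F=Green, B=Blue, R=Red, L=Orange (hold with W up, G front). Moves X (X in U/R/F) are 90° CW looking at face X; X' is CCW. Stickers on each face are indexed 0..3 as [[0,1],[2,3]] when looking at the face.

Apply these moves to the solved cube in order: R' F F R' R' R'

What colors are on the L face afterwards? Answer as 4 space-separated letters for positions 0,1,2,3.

After move 1 (R'): R=RRRR U=WBWB F=GWGW D=YGYG B=YBYB
After move 2 (F): F=GGWW U=WBOO R=WRBR D=RRYG L=OYOG
After move 3 (F): F=WGWG U=WBGY R=OROR D=BWYG L=OROR
After move 4 (R'): R=RROO U=WYGY F=WBWY D=BGYG B=GBWB
After move 5 (R'): R=RORO U=WWGG F=WYWY D=BBYY B=GBGB
After move 6 (R'): R=OORR U=WGGG F=WWWG D=BYYY B=YBBB
Query: L face = OROR

Answer: O R O R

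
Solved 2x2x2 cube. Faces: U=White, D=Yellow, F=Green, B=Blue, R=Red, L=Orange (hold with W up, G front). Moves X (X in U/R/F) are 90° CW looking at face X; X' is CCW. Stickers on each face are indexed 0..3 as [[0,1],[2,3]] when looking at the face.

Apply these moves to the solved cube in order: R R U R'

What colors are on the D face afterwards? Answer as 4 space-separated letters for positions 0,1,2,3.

Answer: Y R Y B

Derivation:
After move 1 (R): R=RRRR U=WGWG F=GYGY D=YBYB B=WBWB
After move 2 (R): R=RRRR U=WYWY F=GBGB D=YWYW B=GBGB
After move 3 (U): U=WWYY F=RRGB R=GBRR B=OOGB L=GBOO
After move 4 (R'): R=BRGR U=WGYO F=RWGY D=YRYB B=WOWB
Query: D face = YRYB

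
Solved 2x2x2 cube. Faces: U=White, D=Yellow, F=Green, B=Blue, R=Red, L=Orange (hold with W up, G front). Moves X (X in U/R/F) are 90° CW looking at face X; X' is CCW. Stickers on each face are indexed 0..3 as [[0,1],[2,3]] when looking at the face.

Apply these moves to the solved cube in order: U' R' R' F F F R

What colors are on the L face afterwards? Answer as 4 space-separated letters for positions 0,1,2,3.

Answer: B Y O W

Derivation:
After move 1 (U'): U=WWWW F=OOGG R=GGRR B=RRBB L=BBOO
After move 2 (R'): R=GRGR U=WBWR F=OWGW D=YOYG B=YRYB
After move 3 (R'): R=RRGG U=WYWY F=OBGR D=YWYW B=GROB
After move 4 (F): F=GORB U=WYOB R=WRYG D=GRYW L=BYOW
After move 5 (F): F=RGBO U=WYWY R=ORBG D=YWYW L=BGOR
After move 6 (F): F=BROG U=WYRG R=WRYG D=BOYW L=BYOW
After move 7 (R): R=YWGR U=WRRG F=BOOW D=BOYG B=GRYB
Query: L face = BYOW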